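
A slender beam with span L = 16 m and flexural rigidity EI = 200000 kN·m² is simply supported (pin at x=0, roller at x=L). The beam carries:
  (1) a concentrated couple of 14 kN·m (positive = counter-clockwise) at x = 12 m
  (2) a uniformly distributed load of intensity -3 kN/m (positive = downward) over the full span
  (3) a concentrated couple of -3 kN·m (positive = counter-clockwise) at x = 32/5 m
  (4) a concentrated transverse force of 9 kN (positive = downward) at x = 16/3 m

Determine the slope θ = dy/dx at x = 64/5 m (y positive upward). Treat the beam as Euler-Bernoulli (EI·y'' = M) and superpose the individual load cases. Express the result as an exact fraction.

θ(64/5) = -307957/225000000 rad

Load 1 — applied couple M₀=14 kN·m at a=12 m (b=L-a=4):
  θ_1 = (M₀x²/(2L)-M₀(x-a)+C₁)/EI  [x>a] with C₁=M₀(3b²-L²)/(6L)=-91/3 = (14·(64/5)²/(2·16)-14·((64/5)-12)+(-91/3))/200000 = 2261/15000000 rad
Load 2 — uniform load w=-3 kN/m over full span:
  θ_2 = -w(L³-6Lx²+4x³)/(24EI) = -(-3)·(16³-6·16·(64/5)²+4·(64/5)³)/(24·200000) = -792/390625 rad
Load 3 — applied couple M₀=-3 kN·m at a=32/5 m (b=L-a=48/5):
  θ_3 = (M₀x²/(2L)-M₀(x-a)+C₁)/EI  [x>a] with C₁=M₀(3b²-L²)/(6L)=-16/25 = ((-3)·(64/5)²/(2·16)-(-3)·((64/5)-(32/5))+(-16/25))/200000 = 1/62500 rad
Load 4 — point force P=9 kN at a=16/3 m (b=L-a=32/3):
  θ_4 = -Pa(2L²-6Lx+3x²+a²)/(6LEI)  [x>a] = -9·(16/3)·(2·16²-6·16·(64/5)+3·(64/5)²+(16/3)²)/(6·16·200000) = 346/703125 rad
Superposition: θ = Σ θ_i = -307957/225000000 rad ≈ -0.001369 rad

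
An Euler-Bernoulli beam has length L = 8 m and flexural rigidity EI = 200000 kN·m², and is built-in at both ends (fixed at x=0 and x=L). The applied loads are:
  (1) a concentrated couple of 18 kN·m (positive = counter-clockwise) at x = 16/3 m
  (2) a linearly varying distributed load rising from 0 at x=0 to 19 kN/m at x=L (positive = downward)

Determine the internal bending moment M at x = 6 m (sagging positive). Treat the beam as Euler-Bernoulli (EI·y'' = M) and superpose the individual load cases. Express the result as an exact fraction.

M(6) = 143/30 kN·m

Load 1 — applied couple M₀=18 kN·m at a=16/3 m (b=L-a=8/3):
  M_1 = R_Ax - M_A - M₀  [x>a] with R_A=3, M_A=6 = 3·6 - 6 - 18 = -6 kN·m
Load 2 — triangular load w₀=19 kN/m (0→w₀ over full span):
  M_2 = 3w₀Lx/20 - w₀L²/30 - w₀x³/(6L) = 3·19·8·6/20 - 19·8²/30 - 19·6³/(6·8) = 323/30 kN·m
Superposition: M = Σ M_i = 143/30 kN·m ≈ 4.766667 kN·m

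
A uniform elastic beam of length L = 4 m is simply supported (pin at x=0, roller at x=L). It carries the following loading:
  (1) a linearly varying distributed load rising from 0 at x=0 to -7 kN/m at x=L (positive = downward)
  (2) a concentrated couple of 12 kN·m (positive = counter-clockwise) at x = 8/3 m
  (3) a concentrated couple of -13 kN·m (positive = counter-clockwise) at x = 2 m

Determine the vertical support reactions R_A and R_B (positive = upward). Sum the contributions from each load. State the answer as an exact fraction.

R_A = -59/12 kN, R_B = -109/12 kN

Load 1 — triangular load w₀=-7 kN/m (0→w₀ over full span):
  R_A = w₀L/6 = (-7)·4/6 = -14/3 kN
  R_B = w₀L/3 = (-7)·4/3 = -28/3 kN
Load 2 — applied couple M₀=12 kN·m at a=8/3 m (b=L-a=4/3):
  R_A = M₀/L = 12/4 = 3 kN
  R_B = -M₀/L = -12/4 = -3 kN
Load 3 — applied couple M₀=-13 kN·m at a=2 m (b=L-a=2):
  R_A = M₀/L = (-13)/4 = -13/4 kN
  R_B = -M₀/L = -(-13)/4 = 13/4 kN
Superposition: R_A = -59/12 kN, R_B = -109/12 kN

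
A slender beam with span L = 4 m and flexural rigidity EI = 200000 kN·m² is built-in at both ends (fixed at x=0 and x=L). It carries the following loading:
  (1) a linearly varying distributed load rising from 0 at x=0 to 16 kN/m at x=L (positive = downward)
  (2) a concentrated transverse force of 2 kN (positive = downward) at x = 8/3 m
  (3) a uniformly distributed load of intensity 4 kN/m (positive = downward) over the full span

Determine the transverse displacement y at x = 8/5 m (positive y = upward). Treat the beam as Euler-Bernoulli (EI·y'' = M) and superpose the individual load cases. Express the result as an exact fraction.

Load 1 — triangular load w₀=16 kN/m (0→w₀ over full span):
  y_1 = -w₀x²(L-x)²(x+2L)/(120LEI) = -16·(8/5)²·(4-(8/5))²·((8/5)+2·4)/(120·4·200000) = -1152/48828125 m
Load 2 — point force P=2 kN at a=8/3 m (b=L-a=4/3):
  y_2 = -Pb²x²(3aL-(3a+b)x)/(6L³EI)  [x≤a] = -2·(4/3)²·(8/5)²·(3·(8/3)·4-(3·(8/3)+(4/3))·(8/5))/(6·4³·200000) = -64/31640625 m
Load 3 — uniform load w=4 kN/m over full span:
  y_3 = -wx²(L-x)²/(24EI) = -4·(8/5)²·(4-(8/5))²/(24·200000) = -24/1953125 m
Superposition: y = Σ y_i = -149912/3955078125 m ≈ -0.000038 m

y(8/5) = -149912/3955078125 m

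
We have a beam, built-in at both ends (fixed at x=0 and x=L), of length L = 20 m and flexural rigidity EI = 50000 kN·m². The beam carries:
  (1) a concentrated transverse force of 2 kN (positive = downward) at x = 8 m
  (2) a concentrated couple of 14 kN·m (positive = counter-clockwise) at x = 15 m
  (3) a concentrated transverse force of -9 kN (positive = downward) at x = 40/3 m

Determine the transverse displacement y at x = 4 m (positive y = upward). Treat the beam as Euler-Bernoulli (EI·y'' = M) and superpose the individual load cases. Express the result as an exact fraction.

Load 1 — point force P=2 kN at a=8 m (b=L-a=12):
  y_1 = -Pb²x²(3aL-(3a+b)x)/(6L³EI)  [x≤a] = -2·12²·4²·(3·8·20-(3·8+12)·4)/(6·20³·50000) = -252/390625 m
Load 2 — applied couple M₀=14 kN·m at a=15 m (b=L-a=5):
  y_2 = (R_Ax³/6 - M_Ax²/2)/EI  [x≤a] with R_A=63/80, M_A=35/8 = ((63/80)·4³/6 - (35/8)·4²/2)/50000 = -133/250000 m
Load 3 — point force P=-9 kN at a=40/3 m (b=L-a=20/3):
  y_3 = -Pb²x²(3aL-(3a+b)x)/(6L³EI)  [x≤a] = -(-9)·(20/3)²·4²·(3·(40/3)·20-(3·(40/3)+(20/3))·4)/(6·20³·50000) = 46/28125 m
Superposition: y = Σ y_i = 25787/56250000 m ≈ 0.000458 m

y(4) = 25787/56250000 m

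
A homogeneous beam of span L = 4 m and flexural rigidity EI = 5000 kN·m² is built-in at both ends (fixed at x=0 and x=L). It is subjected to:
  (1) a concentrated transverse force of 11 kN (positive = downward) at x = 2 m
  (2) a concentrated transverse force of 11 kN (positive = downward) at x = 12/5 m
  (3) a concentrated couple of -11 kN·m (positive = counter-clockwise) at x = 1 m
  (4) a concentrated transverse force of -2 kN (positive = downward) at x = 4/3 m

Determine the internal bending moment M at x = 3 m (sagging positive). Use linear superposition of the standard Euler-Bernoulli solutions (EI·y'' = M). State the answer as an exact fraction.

M(3) = 56411/108000 kN·m

Load 1 — point force P=11 kN at a=2 m (b=L-a=2):
  M_1 = Pa²(a+3b)(L-x)/L³ - Pa²b/L²  [x>a] = 11·2²·(2+3·2)·(4-3)/4³ - 11·2²·2/4² = 0 kN·m
Load 2 — point force P=11 kN at a=12/5 m (b=L-a=8/5):
  M_2 = Pa²(a+3b)(L-x)/L³ - Pa²b/L²  [x>a] = 11·(12/5)²·((12/5)+3·(8/5))·(4-3)/4³ - 11·(12/5)²·(8/5)/4² = 99/125 kN·m
Load 3 — applied couple M₀=-11 kN·m at a=1 m (b=L-a=3):
  M_3 = R_Ax - M_A - M₀  [x>a] with R_A=-99/32, M_A=33/16 = (-99/32)·3 - (33/16) - (-11) = -11/32 kN·m
Load 4 — point force P=-2 kN at a=4/3 m (b=L-a=8/3):
  M_4 = Pa²(a+3b)(L-x)/L³ - Pa²b/L²  [x>a] = (-2)·(4/3)²·((4/3)+3·(8/3))·(4-3)/4³ - (-2)·(4/3)²·(8/3)/4² = 2/27 kN·m
Superposition: M = Σ M_i = 56411/108000 kN·m ≈ 0.522324 kN·m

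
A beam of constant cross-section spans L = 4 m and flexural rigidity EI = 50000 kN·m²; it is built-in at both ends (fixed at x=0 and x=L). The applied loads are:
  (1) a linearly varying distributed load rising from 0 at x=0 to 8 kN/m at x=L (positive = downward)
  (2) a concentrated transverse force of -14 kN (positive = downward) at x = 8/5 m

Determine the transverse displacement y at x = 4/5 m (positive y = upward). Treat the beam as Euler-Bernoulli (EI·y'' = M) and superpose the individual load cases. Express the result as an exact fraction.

Load 1 — triangular load w₀=8 kN/m (0→w₀ over full span):
  y_1 = -w₀x²(L-x)²(x+2L)/(120LEI) = -8·(4/5)²·(4-(4/5))²·((4/5)+2·4)/(120·4·50000) = -2816/146484375 m
Load 2 — point force P=-14 kN at a=8/5 m (b=L-a=12/5):
  y_2 = -Pb²x²(3aL-(3a+b)x)/(6L³EI)  [x≤a] = -(-14)·(12/5)²·(4/5)²·(3·(8/5)·4-(3·(8/5)+(12/5))·(4/5))/(6·4³·50000) = 1764/48828125 m
Superposition: y = Σ y_i = 2476/146484375 m ≈ 0.000017 m

y(4/5) = 2476/146484375 m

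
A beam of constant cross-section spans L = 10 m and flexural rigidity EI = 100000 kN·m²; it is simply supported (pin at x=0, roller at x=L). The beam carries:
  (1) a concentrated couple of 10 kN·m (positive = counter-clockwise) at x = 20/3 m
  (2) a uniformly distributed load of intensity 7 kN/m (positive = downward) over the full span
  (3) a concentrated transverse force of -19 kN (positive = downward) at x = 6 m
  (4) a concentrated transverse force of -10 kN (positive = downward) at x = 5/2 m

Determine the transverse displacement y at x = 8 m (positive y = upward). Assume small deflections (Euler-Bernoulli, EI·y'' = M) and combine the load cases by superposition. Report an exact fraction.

Load 1 — applied couple M₀=10 kN·m at a=20/3 m (b=L-a=10/3):
  y_1 = (M₀x³/(6L)-M₀(x-a)²/2+C₁x)/EI  [x>a] with C₁=M₀(3b²-L²)/(6L)=-100/9 = (10·8³/(6·10)-10·(8-(20/3))²/2+(-100/9)·8)/100000 = -7/56250 m
Load 2 — uniform load w=7 kN/m over full span:
  y_2 = -wx(L³-2Lx²+x³)/(24EI) = -7·8·(10³-2·10·8²+8³)/(24·100000) = -203/37500 m
Load 3 — point force P=-19 kN at a=6 m (b=L-a=4):
  y_3 = -Pa(L-x)(2Lx-a²-x²)/(6LEI)  [x>a] = -(-19)·6·(10-8)·(2·10·8-6²-8²)/(6·10·100000) = 57/25000 m
Load 4 — point force P=-10 kN at a=5/2 m (b=L-a=15/2):
  y_4 = -Pa(L-x)(2Lx-a²-x²)/(6LEI)  [x>a] = -(-10)·(5/2)·(10-8)·(2·10·8-(5/2)²-8²)/(6·10·100000) = 359/480000 m
Superposition: y = Σ y_i = -18071/7200000 m ≈ -0.002510 m

y(8) = -18071/7200000 m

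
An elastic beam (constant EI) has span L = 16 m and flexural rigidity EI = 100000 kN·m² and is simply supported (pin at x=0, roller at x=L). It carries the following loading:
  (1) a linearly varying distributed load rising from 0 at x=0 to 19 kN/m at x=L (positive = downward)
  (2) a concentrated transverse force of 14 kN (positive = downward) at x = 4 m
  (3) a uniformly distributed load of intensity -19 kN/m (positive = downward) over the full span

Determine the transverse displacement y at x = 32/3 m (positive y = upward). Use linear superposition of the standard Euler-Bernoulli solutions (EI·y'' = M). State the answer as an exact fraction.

Load 1 — triangular load w₀=19 kN/m (0→w₀ over full span):
  y_1 = -w₀x(7L⁴-10L²x²+3x⁴)/(360LEI) = -19·(32/3)·(7·16⁴-10·16²·(32/3)²+3·(32/3)⁴)/(360·16·100000) = -165376/2278125 m
Load 2 — point force P=14 kN at a=4 m (b=L-a=12):
  y_2 = -Pa(L-x)(2Lx-a²-x²)/(6LEI)  [x>a] = -14·4·(16-(32/3))·(2·16·(32/3)-4²-(32/3)²)/(6·16·100000) = -1666/253125 m
Load 3 — uniform load w=-19 kN/m over full span:
  y_3 = -wx(L³-2Lx²+x³)/(24EI) = -(-19)·(32/3)·(16³-2·16·(32/3)²+(32/3)³)/(24·100000) = 107008/759375 m
Superposition: y = Σ y_i = 140654/2278125 m ≈ 0.061741 m

y(32/3) = 140654/2278125 m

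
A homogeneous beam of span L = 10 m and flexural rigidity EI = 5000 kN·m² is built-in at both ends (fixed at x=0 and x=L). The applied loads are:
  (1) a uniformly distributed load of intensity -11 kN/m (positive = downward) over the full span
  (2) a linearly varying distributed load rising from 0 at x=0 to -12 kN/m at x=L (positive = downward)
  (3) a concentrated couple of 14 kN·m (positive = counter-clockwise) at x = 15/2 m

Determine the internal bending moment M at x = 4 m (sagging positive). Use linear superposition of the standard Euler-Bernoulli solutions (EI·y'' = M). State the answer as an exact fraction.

M(4) = -6913/120 kN·m

Load 1 — uniform load w=-11 kN/m over full span:
  M_1 = wLx/2 - wL²/12 - wx²/2 = (-11)·10·4/2 - (-11)·10²/12 - (-11)·4²/2 = -121/3 kN·m
Load 2 — triangular load w₀=-12 kN/m (0→w₀ over full span):
  M_2 = 3w₀Lx/20 - w₀L²/30 - w₀x³/(6L) = 3·(-12)·10·4/20 - (-12)·10²/30 - (-12)·4³/(6·10) = -96/5 kN·m
Load 3 — applied couple M₀=14 kN·m at a=15/2 m (b=L-a=5/2):
  M_3 = R_Ax - M_A  [x≤a] with R_A=63/40, M_A=35/8 = (63/40)·4 - (35/8) = 77/40 kN·m
Superposition: M = Σ M_i = -6913/120 kN·m ≈ -57.608333 kN·m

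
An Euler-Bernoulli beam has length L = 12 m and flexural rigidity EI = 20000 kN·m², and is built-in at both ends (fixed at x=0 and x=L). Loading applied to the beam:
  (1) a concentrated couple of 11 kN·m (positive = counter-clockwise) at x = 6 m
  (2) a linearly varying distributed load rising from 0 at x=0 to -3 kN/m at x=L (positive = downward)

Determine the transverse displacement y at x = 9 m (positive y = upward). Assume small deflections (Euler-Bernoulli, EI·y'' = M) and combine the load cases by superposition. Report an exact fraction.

y(9) = 9009/3200000 m

Load 1 — applied couple M₀=11 kN·m at a=6 m (b=L-a=6):
  y_1 = (R_Ax³/6 - M_Ax²/2 - M₀(x-a)²/2)/EI  [x>a] with R_A=11/8, M_A=11/4 = ((11/8)·9³/6 - (11/4)·9²/2 - 11·(9-6)²/2)/20000 = 99/320000 m
Load 2 — triangular load w₀=-3 kN/m (0→w₀ over full span):
  y_2 = -w₀x²(L-x)²(x+2L)/(120LEI) = -(-3)·9²·(12-9)²·(9+2·12)/(120·12·20000) = 8019/3200000 m
Superposition: y = Σ y_i = 9009/3200000 m ≈ 0.002815 m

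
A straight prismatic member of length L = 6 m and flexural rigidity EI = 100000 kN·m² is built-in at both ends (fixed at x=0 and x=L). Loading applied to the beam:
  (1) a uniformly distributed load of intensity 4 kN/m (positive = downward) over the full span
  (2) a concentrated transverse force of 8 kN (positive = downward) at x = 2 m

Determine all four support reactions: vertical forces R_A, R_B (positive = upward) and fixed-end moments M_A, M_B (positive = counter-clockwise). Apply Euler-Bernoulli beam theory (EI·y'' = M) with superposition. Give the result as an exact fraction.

R_A = 484/27 kN, M_A = 172/9 kN·m, R_B = 380/27 kN, M_B = -140/9 kN·m

Load 1 — uniform load w=4 kN/m over full span:
  R_A = wL/2 = 4·6/2 = 12 kN
  M_A = wL²/12 = 4·6²/12 = 12 kN·m
  R_B = wL/2 = 4·6/2 = 12 kN
  M_B = -wL²/12 = -4·6²/12 = -12 kN·m
Load 2 — point force P=8 kN at a=2 m (b=L-a=4):
  R_A = Pb²(3a+b)/L³ = 8·4²·(3·2+4)/6³ = 160/27 kN
  M_A = Pab²/L² = 8·2·4²/6² = 64/9 kN·m
  R_B = Pa²(a+3b)/L³ = 8·2²·(2+3·4)/6³ = 56/27 kN
  M_B = -Pa²b/L² = -8·2²·4/6² = -32/9 kN·m
Superposition: R_A = 484/27 kN, M_A = 172/9 kN·m, R_B = 380/27 kN, M_B = -140/9 kN·m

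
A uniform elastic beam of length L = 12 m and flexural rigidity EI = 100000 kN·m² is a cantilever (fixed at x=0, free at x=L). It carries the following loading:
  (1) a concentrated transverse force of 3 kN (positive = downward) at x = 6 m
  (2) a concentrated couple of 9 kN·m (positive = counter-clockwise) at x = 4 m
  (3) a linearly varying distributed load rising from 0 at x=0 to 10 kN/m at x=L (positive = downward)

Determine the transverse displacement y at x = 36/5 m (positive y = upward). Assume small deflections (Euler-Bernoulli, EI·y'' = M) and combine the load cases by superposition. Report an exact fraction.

y(36/5) = -6982101/78125000 m

Load 1 — point force P=3 kN at a=6 m (b=L-a=6):
  y_1 = -Pa²(3x-a)/(6EI)  [x>a] = -3·6²·(3·(36/5)-6)/(6·100000) = -351/125000 m
Load 2 — applied couple M₀=9 kN·m at a=4 m (b=L-a=8):
  y_2 = M₀a(2x-a)/(2EI)  [x>a] = 9·4·(2·(36/5)-4)/(2·100000) = 117/62500 m
Load 3 — triangular load w₀=10 kN/m (0→w₀ over full span):
  y_3 = (w₀Lx³/12-w₀L²x²/6-w₀x⁵/(120L))/EI = (10·12·(36/5)³/12-10·12²·(36/5)²/6-10·(36/5)⁵/(120·12))/100000 = -863622/9765625 m
Superposition: y = Σ y_i = -6982101/78125000 m ≈ -0.089371 m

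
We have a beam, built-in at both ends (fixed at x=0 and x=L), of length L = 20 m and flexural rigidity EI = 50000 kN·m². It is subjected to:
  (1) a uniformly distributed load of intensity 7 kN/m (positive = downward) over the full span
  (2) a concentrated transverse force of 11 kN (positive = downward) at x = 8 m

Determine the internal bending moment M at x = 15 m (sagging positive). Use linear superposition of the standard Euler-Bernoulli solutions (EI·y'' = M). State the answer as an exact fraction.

M(15) = 4111/150 kN·m

Load 1 — uniform load w=7 kN/m over full span:
  M_1 = wLx/2 - wL²/12 - wx²/2 = 7·20·15/2 - 7·20²/12 - 7·15²/2 = 175/6 kN·m
Load 2 — point force P=11 kN at a=8 m (b=L-a=12):
  M_2 = Pa²(a+3b)(L-x)/L³ - Pa²b/L²  [x>a] = 11·8²·(8+3·12)·(20-15)/20³ - 11·8²·12/20² = -44/25 kN·m
Superposition: M = Σ M_i = 4111/150 kN·m ≈ 27.406667 kN·m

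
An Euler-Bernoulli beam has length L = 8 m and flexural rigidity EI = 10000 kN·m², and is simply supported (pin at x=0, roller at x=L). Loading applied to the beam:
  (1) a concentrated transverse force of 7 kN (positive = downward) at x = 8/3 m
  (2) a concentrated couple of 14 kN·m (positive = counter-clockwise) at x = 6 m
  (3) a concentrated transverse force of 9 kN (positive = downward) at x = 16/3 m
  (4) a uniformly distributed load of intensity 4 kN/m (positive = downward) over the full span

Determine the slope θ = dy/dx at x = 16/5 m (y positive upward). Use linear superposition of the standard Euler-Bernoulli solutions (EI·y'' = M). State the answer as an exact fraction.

θ(16/5) = -998453/202500000 rad

Load 1 — point force P=7 kN at a=8/3 m (b=L-a=16/3):
  θ_1 = -Pa(2L²-6Lx+3x²+a²)/(6LEI)  [x>a] = -7·(8/3)·(2·8²-6·8·(16/5)+3·(16/5)²+(8/3)²)/(6·8·10000) = -602/1265625 rad
Load 2 — applied couple M₀=14 kN·m at a=6 m (b=L-a=2):
  θ_2 = (M₀x²/(2L)+C₁)/EI  [x≤a] with C₁=M₀(3b²-L²)/(6L)=-91/6 = (14·(16/5)²/(2·8)+(-91/6))/10000 = -931/1500000 rad
Load 3 — point force P=9 kN at a=16/3 m (b=L-a=8/3):
  θ_3 = -Pb(L²-b²-3x²)/(6LEI)  [x≤a] = -9·(8/3)·(8²-(8/3)²-3·(16/5)²)/(6·8·10000) = -184/140625 rad
Load 4 — uniform load w=4 kN/m over full span:
  θ_4 = -w(L³-6Lx²+4x³)/(24EI) = -4·(8³-6·8·(16/5)²+4·(16/5)³)/(24·10000) = -592/234375 rad
Superposition: θ = Σ θ_i = -998453/202500000 rad ≈ -0.004931 rad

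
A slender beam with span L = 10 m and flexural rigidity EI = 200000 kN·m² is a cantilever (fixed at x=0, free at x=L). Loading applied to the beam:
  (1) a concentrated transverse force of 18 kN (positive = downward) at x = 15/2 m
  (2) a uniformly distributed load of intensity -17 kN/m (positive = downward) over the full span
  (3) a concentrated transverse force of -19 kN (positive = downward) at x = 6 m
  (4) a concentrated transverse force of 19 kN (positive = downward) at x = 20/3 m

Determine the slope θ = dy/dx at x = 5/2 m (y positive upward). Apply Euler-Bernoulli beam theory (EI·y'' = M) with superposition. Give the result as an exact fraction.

Load 1 — point force P=18 kN at a=15/2 m (b=L-a=5/2):
  θ_1 = -Px(2a-x)/(2EI)  [x≤a] = -18·(5/2)·(2·(15/2)-(5/2))/(2·200000) = -9/6400 rad
Load 2 — uniform load w=-17 kN/m over full span:
  θ_2 = -wx(x²-3Lx+3L²)/(6EI) = -(-17)·(5/2)·((5/2)²-3·10·(5/2)+3·10²)/(6·200000) = 629/76800 rad
Load 3 — point force P=-19 kN at a=6 m (b=L-a=4):
  θ_3 = -Px(2a-x)/(2EI)  [x≤a] = -(-19)·(5/2)·(2·6-(5/2))/(2·200000) = 361/320000 rad
Load 4 — point force P=19 kN at a=20/3 m (b=L-a=10/3):
  θ_4 = -Px(2a-x)/(2EI)  [x≤a] = -19·(5/2)·(2·(20/3)-(5/2))/(2·200000) = -247/192000 rad
Superposition: θ = Σ θ_i = 12721/1920000 rad ≈ 0.006626 rad

θ(5/2) = 12721/1920000 rad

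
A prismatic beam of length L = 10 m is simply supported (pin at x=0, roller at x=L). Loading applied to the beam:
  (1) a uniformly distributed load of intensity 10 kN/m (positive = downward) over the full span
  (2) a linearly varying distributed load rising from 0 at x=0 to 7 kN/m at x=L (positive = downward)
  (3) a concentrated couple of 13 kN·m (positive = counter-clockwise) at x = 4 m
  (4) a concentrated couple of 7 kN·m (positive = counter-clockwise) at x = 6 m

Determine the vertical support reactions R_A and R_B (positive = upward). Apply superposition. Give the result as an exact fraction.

R_A = 191/3 kN, R_B = 214/3 kN

Load 1 — uniform load w=10 kN/m over full span:
  R_A = wL/2 = 10·10/2 = 50 kN
  R_B = wL/2 = 10·10/2 = 50 kN
Load 2 — triangular load w₀=7 kN/m (0→w₀ over full span):
  R_A = w₀L/6 = 7·10/6 = 35/3 kN
  R_B = w₀L/3 = 7·10/3 = 70/3 kN
Load 3 — applied couple M₀=13 kN·m at a=4 m (b=L-a=6):
  R_A = M₀/L = 13/10 kN
  R_B = -M₀/L = -13/10 kN
Load 4 — applied couple M₀=7 kN·m at a=6 m (b=L-a=4):
  R_A = M₀/L = 7/10 kN
  R_B = -M₀/L = -7/10 kN
Superposition: R_A = 191/3 kN, R_B = 214/3 kN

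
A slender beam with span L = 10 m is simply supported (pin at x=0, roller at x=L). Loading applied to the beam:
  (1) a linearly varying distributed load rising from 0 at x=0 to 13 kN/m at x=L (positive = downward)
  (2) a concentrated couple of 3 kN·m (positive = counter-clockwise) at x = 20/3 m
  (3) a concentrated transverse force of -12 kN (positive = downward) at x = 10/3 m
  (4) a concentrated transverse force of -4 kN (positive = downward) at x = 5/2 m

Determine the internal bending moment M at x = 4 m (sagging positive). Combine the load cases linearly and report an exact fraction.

M(4) = 44 kN·m

Load 1 — triangular load w₀=13 kN/m (0→w₀ over full span):
  M_1 = w₀Lx/6 - w₀x³/(6L) = 13·10·4/6 - 13·4³/(6·10) = 364/5 kN·m
Load 2 — applied couple M₀=3 kN·m at a=20/3 m (b=L-a=10/3):
  M_2 = M₀x/L  [x≤a] = 3·4/10 = 6/5 kN·m
Load 3 — point force P=-12 kN at a=10/3 m (b=L-a=20/3):
  M_3 = Pa(L-x)/L  [x>a] = (-12)·(10/3)·(10-4)/10 = -24 kN·m
Load 4 — point force P=-4 kN at a=5/2 m (b=L-a=15/2):
  M_4 = Pa(L-x)/L  [x>a] = (-4)·(5/2)·(10-4)/10 = -6 kN·m
Superposition: M = Σ M_i = 44 kN·m ≈ 44.000000 kN·m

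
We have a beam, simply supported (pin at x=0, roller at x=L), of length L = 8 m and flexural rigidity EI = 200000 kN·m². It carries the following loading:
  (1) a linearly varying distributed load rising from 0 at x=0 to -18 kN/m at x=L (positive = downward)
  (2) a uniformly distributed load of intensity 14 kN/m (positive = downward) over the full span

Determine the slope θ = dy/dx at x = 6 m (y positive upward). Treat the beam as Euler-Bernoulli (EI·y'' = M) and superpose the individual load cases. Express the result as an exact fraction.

θ(6) = 2221/6000000 rad

Load 1 — triangular load w₀=-18 kN/m (0→w₀ over full span):
  θ_1 = -w₀(7L⁴-30L²x²+15x⁴)/(360LEI) = -(-18)·(7·8⁴-30·8²·6²+15·6⁴)/(360·8·200000) = -1313/2000000 rad
Load 2 — uniform load w=14 kN/m over full span:
  θ_2 = -w(L³-6Lx²+4x³)/(24EI) = -14·(8³-6·8·6²+4·6³)/(24·200000) = 77/75000 rad
Superposition: θ = Σ θ_i = 2221/6000000 rad ≈ 0.000370 rad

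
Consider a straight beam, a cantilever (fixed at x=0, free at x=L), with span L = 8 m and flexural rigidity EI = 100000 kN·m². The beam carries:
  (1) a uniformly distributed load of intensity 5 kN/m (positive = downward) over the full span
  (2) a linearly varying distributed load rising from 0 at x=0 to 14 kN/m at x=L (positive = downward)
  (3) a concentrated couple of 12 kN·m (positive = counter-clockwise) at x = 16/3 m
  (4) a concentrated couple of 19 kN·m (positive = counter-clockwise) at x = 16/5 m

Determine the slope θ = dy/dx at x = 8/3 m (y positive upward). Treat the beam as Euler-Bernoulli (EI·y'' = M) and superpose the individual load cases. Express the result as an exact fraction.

Load 1 — uniform load w=5 kN/m over full span:
  θ_1 = -wx(x²-3Lx+3L²)/(6EI) = -5·(8/3)·((8/3)²-3·8·(8/3)+3·8²)/(6·100000) = -152/50625 rad
Load 2 — triangular load w₀=14 kN/m (0→w₀ over full span):
  θ_2 = (w₀Lx²/4-w₀L²x/3-w₀x⁴/(24L))/EI = (14·8·(8/3)²/4-14·8²·(8/3)/3-14·(8/3)⁴/(24·8))/100000 = -4564/759375 rad
Load 3 — applied couple M₀=12 kN·m at a=16/3 m (b=L-a=8/3):
  θ_3 = M₀x/EI  [x≤a] = 12·(8/3)/100000 = 1/3125 rad
Load 4 — applied couple M₀=19 kN·m at a=16/5 m (b=L-a=24/5):
  θ_4 = M₀x/EI  [x≤a] = 19·(8/3)/100000 = 19/37500 rad
Superposition: θ = Σ θ_i = -4973/607500 rad ≈ -0.008186 rad

θ(8/3) = -4973/607500 rad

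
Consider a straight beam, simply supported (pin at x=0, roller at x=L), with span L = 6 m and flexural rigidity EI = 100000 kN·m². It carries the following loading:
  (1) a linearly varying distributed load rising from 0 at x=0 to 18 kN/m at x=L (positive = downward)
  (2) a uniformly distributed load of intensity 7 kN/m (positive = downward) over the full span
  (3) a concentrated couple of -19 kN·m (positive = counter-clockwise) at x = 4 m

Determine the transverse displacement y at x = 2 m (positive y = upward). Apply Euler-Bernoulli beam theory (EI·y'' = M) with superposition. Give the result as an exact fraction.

y(2) = -943/450000 m

Load 1 — triangular load w₀=18 kN/m (0→w₀ over full span):
  y_1 = -w₀x(7L⁴-10L²x²+3x⁴)/(360LEI) = -18·2·(7·6⁴-10·6²·2²+3·2⁴)/(360·6·100000) = -4/3125 m
Load 2 — uniform load w=7 kN/m over full span:
  y_2 = -wx(L³-2Lx²+x³)/(24EI) = -7·2·(6³-2·6·2²+2³)/(24·100000) = -77/75000 m
Load 3 — applied couple M₀=-19 kN·m at a=4 m (b=L-a=2):
  y_3 = (M₀x³/(6L)+C₁x)/EI  [x≤a] with C₁=M₀(3b²-L²)/(6L)=38/3 = ((-19)·2³/(6·6)+(38/3)·2)/100000 = 19/90000 m
Superposition: y = Σ y_i = -943/450000 m ≈ -0.002096 m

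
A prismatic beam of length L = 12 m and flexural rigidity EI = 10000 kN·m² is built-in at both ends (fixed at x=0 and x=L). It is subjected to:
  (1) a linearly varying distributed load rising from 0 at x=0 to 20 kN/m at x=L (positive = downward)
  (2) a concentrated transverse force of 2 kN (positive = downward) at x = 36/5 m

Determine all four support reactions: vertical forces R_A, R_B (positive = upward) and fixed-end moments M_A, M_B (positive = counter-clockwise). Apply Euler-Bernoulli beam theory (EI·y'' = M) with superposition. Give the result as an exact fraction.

R_A = 4588/125 kN, M_A = 12288/125 kN·m, R_B = 10662/125 kN, M_B = -18432/125 kN·m

Load 1 — triangular load w₀=20 kN/m (0→w₀ over full span):
  R_A = 3w₀L/20 = 3·20·12/20 = 36 kN
  M_A = w₀L²/30 = 20·12²/30 = 96 kN·m
  R_B = 7w₀L/20 = 7·20·12/20 = 84 kN
  M_B = -w₀L²/20 = -20·12²/20 = -144 kN·m
Load 2 — point force P=2 kN at a=36/5 m (b=L-a=24/5):
  R_A = Pb²(3a+b)/L³ = 2·(24/5)²·(3·(36/5)+(24/5))/12³ = 88/125 kN
  M_A = Pab²/L² = 2·(36/5)·(24/5)²/12² = 288/125 kN·m
  R_B = Pa²(a+3b)/L³ = 2·(36/5)²·((36/5)+3·(24/5))/12³ = 162/125 kN
  M_B = -Pa²b/L² = -2·(36/5)²·(24/5)/12² = -432/125 kN·m
Superposition: R_A = 4588/125 kN, M_A = 12288/125 kN·m, R_B = 10662/125 kN, M_B = -18432/125 kN·m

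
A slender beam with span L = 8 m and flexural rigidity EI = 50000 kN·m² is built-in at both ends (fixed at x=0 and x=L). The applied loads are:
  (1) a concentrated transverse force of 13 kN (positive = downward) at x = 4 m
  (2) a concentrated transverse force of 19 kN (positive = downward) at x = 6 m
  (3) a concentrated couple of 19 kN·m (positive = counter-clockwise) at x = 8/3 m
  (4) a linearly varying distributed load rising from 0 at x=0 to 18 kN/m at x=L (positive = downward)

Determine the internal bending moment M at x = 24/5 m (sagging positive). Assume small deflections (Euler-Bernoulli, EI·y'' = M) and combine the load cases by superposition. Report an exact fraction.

Load 1 — point force P=13 kN at a=4 m (b=L-a=4):
  M_1 = Pa²(a+3b)(L-x)/L³ - Pa²b/L²  [x>a] = 13·4²·(4+3·4)·(8-(24/5))/8³ - 13·4²·4/8² = 39/5 kN·m
Load 2 — point force P=19 kN at a=6 m (b=L-a=2):
  M_2 = Pb²(3a+b)x/L³ - Pab²/L²  [x≤a] = 19·2²·(3·6+2)·(24/5)/8³ - 19·6·2²/8² = 57/8 kN·m
Load 3 — applied couple M₀=19 kN·m at a=8/3 m (b=L-a=16/3):
  M_3 = R_Ax - M_A - M₀  [x>a] with R_A=19/6, M_A=0 = (19/6)·(24/5) - 0 - 19 = -19/5 kN·m
Load 4 — triangular load w₀=18 kN/m (0→w₀ over full span):
  M_4 = 3w₀Lx/20 - w₀L²/30 - w₀x³/(6L) = 3·18·8·(24/5)/20 - 18·8²/30 - 18·(24/5)³/(6·8) = 2976/125 kN·m
Superposition: M = Σ M_i = 34933/1000 kN·m ≈ 34.933000 kN·m

M(24/5) = 34933/1000 kN·m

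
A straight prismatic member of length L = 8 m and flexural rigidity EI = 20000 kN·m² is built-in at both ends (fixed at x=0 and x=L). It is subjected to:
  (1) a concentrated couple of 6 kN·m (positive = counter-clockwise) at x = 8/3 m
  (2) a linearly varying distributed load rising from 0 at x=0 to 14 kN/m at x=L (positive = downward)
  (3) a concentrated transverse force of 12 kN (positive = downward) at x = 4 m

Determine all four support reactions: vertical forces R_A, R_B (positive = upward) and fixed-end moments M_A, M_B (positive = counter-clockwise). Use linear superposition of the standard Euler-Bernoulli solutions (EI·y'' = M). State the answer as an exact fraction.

R_A = 119/5 kN, M_A = 628/15 kN·m, R_B = 221/5 kN, M_B = -274/5 kN·m

Load 1 — applied couple M₀=6 kN·m at a=8/3 m (b=L-a=16/3):
  R_A = 6M₀ab/L³ = 6·6·(8/3)·(16/3)/8³ = 1 kN
  M_A = M₀b(2a-b)/L² = 6·(16/3)·(2·(8/3)-(16/3))/8² = 0 kN·m
  R_B = -6M₀ab/L³ = -6·6·(8/3)·(16/3)/8³ = -1 kN
  M_B = M₀a(2b-a)/L² = 6·(8/3)·(2·(16/3)-(8/3))/8² = 2 kN·m
Load 2 — triangular load w₀=14 kN/m (0→w₀ over full span):
  R_A = 3w₀L/20 = 3·14·8/20 = 84/5 kN
  M_A = w₀L²/30 = 14·8²/30 = 448/15 kN·m
  R_B = 7w₀L/20 = 7·14·8/20 = 196/5 kN
  M_B = -w₀L²/20 = -14·8²/20 = -224/5 kN·m
Load 3 — point force P=12 kN at a=4 m (b=L-a=4):
  R_A = Pb²(3a+b)/L³ = 12·4²·(3·4+4)/8³ = 6 kN
  M_A = Pab²/L² = 12·4·4²/8² = 12 kN·m
  R_B = Pa²(a+3b)/L³ = 12·4²·(4+3·4)/8³ = 6 kN
  M_B = -Pa²b/L² = -12·4²·4/8² = -12 kN·m
Superposition: R_A = 119/5 kN, M_A = 628/15 kN·m, R_B = 221/5 kN, M_B = -274/5 kN·m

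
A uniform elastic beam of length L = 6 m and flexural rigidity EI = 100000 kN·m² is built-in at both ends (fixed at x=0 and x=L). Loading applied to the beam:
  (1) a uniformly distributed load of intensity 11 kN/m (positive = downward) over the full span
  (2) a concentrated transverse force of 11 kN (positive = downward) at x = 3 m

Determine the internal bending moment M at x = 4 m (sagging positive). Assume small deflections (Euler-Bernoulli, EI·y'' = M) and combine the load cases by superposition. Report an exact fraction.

Load 1 — uniform load w=11 kN/m over full span:
  M_1 = wLx/2 - wL²/12 - wx²/2 = 11·6·4/2 - 11·6²/12 - 11·4²/2 = 11 kN·m
Load 2 — point force P=11 kN at a=3 m (b=L-a=3):
  M_2 = Pa²(a+3b)(L-x)/L³ - Pa²b/L²  [x>a] = 11·3²·(3+3·3)·(6-4)/6³ - 11·3²·3/6² = 11/4 kN·m
Superposition: M = Σ M_i = 55/4 kN·m ≈ 13.750000 kN·m

M(4) = 55/4 kN·m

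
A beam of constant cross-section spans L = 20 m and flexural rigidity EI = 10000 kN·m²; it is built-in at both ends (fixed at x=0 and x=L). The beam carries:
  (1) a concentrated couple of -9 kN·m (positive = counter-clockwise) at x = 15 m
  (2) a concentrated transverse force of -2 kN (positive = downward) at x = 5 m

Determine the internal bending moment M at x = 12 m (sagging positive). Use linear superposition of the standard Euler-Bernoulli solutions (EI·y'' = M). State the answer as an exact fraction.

Load 1 — applied couple M₀=-9 kN·m at a=15 m (b=L-a=5):
  M_1 = R_Ax - M_A  [x≤a] with R_A=-81/160, M_A=-45/16 = (-81/160)·12 - (-45/16) = -261/80 kN·m
Load 2 — point force P=-2 kN at a=5 m (b=L-a=15):
  M_2 = Pa²(a+3b)(L-x)/L³ - Pa²b/L²  [x>a] = (-2)·5²·(5+3·15)·(20-12)/20³ - (-2)·5²·15/20² = -5/8 kN·m
Superposition: M = Σ M_i = -311/80 kN·m ≈ -3.887500 kN·m

M(12) = -311/80 kN·m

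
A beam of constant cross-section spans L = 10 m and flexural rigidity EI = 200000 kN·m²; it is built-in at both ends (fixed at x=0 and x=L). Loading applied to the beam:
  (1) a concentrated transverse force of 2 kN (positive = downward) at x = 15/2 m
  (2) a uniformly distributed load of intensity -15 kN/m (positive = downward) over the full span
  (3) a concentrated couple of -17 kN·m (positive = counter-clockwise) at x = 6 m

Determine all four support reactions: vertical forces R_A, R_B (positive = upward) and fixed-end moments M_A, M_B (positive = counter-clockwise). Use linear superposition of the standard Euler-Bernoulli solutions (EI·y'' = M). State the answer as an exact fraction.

R_A = -154271/2000 kN, M_A = -51801/400 kN·m, R_B = -141729/2000 kN, M_B = 48059/400 kN·m

Load 1 — point force P=2 kN at a=15/2 m (b=L-a=5/2):
  R_A = Pb²(3a+b)/L³ = 2·(5/2)²·(3·(15/2)+(5/2))/10³ = 5/16 kN
  M_A = Pab²/L² = 2·(15/2)·(5/2)²/10² = 15/16 kN·m
  R_B = Pa²(a+3b)/L³ = 2·(15/2)²·((15/2)+3·(5/2))/10³ = 27/16 kN
  M_B = -Pa²b/L² = -2·(15/2)²·(5/2)/10² = -45/16 kN·m
Load 2 — uniform load w=-15 kN/m over full span:
  R_A = wL/2 = (-15)·10/2 = -75 kN
  M_A = wL²/12 = (-15)·10²/12 = -125 kN·m
  R_B = wL/2 = (-15)·10/2 = -75 kN
  M_B = -wL²/12 = -(-15)·10²/12 = 125 kN·m
Load 3 — applied couple M₀=-17 kN·m at a=6 m (b=L-a=4):
  R_A = 6M₀ab/L³ = 6·(-17)·6·4/10³ = -306/125 kN
  M_A = M₀b(2a-b)/L² = (-17)·4·(2·6-4)/10² = -136/25 kN·m
  R_B = -6M₀ab/L³ = -6·(-17)·6·4/10³ = 306/125 kN
  M_B = M₀a(2b-a)/L² = (-17)·6·(2·4-6)/10² = -51/25 kN·m
Superposition: R_A = -154271/2000 kN, M_A = -51801/400 kN·m, R_B = -141729/2000 kN, M_B = 48059/400 kN·m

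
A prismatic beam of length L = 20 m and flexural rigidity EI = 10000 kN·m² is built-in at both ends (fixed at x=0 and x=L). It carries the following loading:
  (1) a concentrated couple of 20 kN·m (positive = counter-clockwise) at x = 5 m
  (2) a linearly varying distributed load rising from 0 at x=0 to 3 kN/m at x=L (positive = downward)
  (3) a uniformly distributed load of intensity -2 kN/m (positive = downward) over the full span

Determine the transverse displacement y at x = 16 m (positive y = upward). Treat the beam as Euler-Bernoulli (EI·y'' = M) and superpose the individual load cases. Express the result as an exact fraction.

Load 1 — applied couple M₀=20 kN·m at a=5 m (b=L-a=15):
  y_1 = (R_Ax³/6 - M_Ax²/2 - M₀(x-a)²/2)/EI  [x>a] with R_A=9/8, M_A=-15/4 = ((9/8)·16³/6 - (-15/4)·16²/2 - 20·(16-5)²/2)/10000 = 19/5000 m
Load 2 — triangular load w₀=3 kN/m (0→w₀ over full span):
  y_2 = -w₀x²(L-x)²(x+2L)/(120LEI) = -3·16²·(20-16)²·(16+2·20)/(120·20·10000) = -448/15625 m
Load 3 — uniform load w=-2 kN/m over full span:
  y_3 = -wx²(L-x)²/(24EI) = -(-2)·16²·(20-16)²/(24·10000) = 64/1875 m
Superposition: y = Σ y_i = 3473/375000 m ≈ 0.009261 m

y(16) = 3473/375000 m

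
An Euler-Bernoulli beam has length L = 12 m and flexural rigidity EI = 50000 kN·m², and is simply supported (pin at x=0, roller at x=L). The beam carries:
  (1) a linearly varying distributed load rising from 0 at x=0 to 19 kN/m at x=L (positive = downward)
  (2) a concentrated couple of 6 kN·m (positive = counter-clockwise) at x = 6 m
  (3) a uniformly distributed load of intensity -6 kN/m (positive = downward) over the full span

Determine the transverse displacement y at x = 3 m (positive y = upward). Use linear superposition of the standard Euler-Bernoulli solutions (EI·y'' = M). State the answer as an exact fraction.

Load 1 — triangular load w₀=19 kN/m (0→w₀ over full span):
  y_1 = -w₀x(7L⁴-10L²x²+3x⁴)/(360LEI) = -19·3·(7·12⁴-10·12²·3²+3·3⁴)/(360·12·50000) = -55917/1600000 m
Load 2 — applied couple M₀=6 kN·m at a=6 m (b=L-a=6):
  y_2 = (M₀x³/(6L)+C₁x)/EI  [x≤a] with C₁=M₀(3b²-L²)/(6L)=-3 = (6·3³/(6·12)+(-3)·3)/50000 = -27/200000 m
Load 3 — uniform load w=-6 kN/m over full span:
  y_3 = -wx(L³-2Lx²+x³)/(24EI) = -(-6)·3·(12³-2·12·3²+3³)/(24·50000) = 4617/200000 m
Superposition: y = Σ y_i = -19197/1600000 m ≈ -0.011998 m

y(3) = -19197/1600000 m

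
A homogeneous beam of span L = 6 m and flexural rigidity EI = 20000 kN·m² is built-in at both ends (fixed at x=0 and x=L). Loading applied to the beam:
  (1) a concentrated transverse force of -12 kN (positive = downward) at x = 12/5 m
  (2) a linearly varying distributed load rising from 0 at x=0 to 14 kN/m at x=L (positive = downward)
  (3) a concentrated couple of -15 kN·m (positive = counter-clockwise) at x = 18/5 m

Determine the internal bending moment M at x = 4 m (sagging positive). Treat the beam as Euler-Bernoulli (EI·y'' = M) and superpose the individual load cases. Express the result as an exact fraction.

Load 1 — point force P=-12 kN at a=12/5 m (b=L-a=18/5):
  M_1 = Pa²(a+3b)(L-x)/L³ - Pa²b/L²  [x>a] = (-12)·(12/5)²·((12/5)+3·(18/5))·(6-4)/6³ - (-12)·(12/5)²·(18/5)/6² = -192/125 kN·m
Load 2 — triangular load w₀=14 kN/m (0→w₀ over full span):
  M_2 = 3w₀Lx/20 - w₀L²/30 - w₀x³/(6L) = 3·14·6·4/20 - 14·6²/30 - 14·4³/(6·6) = 392/45 kN·m
Load 3 — applied couple M₀=-15 kN·m at a=18/5 m (b=L-a=12/5):
  M_3 = R_Ax - M_A - M₀  [x>a] with R_A=-18/5, M_A=-24/5 = (-18/5)·4 - (-24/5) - (-15) = 27/5 kN·m
Superposition: M = Σ M_i = 14147/1125 kN·m ≈ 12.575111 kN·m

M(4) = 14147/1125 kN·m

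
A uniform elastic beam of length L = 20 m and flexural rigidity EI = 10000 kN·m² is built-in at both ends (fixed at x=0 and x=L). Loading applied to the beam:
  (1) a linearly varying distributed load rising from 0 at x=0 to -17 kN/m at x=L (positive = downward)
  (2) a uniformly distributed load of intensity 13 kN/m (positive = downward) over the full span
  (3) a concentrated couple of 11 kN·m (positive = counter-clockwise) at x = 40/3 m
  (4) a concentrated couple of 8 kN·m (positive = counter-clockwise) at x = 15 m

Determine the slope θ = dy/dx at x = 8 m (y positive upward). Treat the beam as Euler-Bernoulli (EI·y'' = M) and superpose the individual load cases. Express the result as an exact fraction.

Load 1 — triangular load w₀=-17 kN/m (0→w₀ over full span):
  θ_1 = -w₀(2x(L-x)(L-2x)(x+2L)+x²(L-x)²)/(120LEI) = -(-17)·(2·8·(20-8)·(20-2·8)·(8+2·20)+8²·(20-8)²)/(120·20·10000) = 102/3125 rad
Load 2 — uniform load w=13 kN/m over full span:
  θ_2 = -wx(L-x)(L-2x)/(12EI) = -13·8·(20-8)·(20-2·8)/(12·10000) = -26/625 rad
Load 3 — applied couple M₀=11 kN·m at a=40/3 m (b=L-a=20/3):
  θ_3 = (R_Ax²/2 - M_Ax)/EI  [x≤a] with R_A=11/15, M_A=11/3 = ((11/15)·8²/2 - (11/3)·8)/10000 = -11/18750 rad
Load 4 — applied couple M₀=8 kN·m at a=15 m (b=L-a=5):
  θ_4 = (R_Ax²/2 - M_Ax)/EI  [x≤a] with R_A=9/20, M_A=5/2 = ((9/20)·8²/2 - (5/2)·8)/10000 = -7/12500 rad
Superposition: θ = Σ θ_i = -379/37500 rad ≈ -0.010107 rad

θ(8) = -379/37500 rad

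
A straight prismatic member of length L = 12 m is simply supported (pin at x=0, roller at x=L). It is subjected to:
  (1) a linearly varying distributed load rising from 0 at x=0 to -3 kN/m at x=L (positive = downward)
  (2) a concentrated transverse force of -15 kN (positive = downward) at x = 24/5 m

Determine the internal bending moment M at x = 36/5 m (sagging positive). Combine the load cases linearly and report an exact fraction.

M(36/5) = -7056/125 kN·m

Load 1 — triangular load w₀=-3 kN/m (0→w₀ over full span):
  M_1 = w₀Lx/6 - w₀x³/(6L) = (-3)·12·(36/5)/6 - (-3)·(36/5)³/(6·12) = -3456/125 kN·m
Load 2 — point force P=-15 kN at a=24/5 m (b=L-a=36/5):
  M_2 = Pa(L-x)/L  [x>a] = (-15)·(24/5)·(12-(36/5))/12 = -144/5 kN·m
Superposition: M = Σ M_i = -7056/125 kN·m ≈ -56.448000 kN·m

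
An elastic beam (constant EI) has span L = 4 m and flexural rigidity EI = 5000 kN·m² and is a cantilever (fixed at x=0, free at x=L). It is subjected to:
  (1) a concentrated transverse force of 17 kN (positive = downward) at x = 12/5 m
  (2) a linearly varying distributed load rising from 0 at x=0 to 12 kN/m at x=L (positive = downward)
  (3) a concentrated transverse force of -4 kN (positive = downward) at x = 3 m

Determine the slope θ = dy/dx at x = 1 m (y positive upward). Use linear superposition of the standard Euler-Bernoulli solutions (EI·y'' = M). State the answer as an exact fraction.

θ(1) = -2977/200000 rad

Load 1 — point force P=17 kN at a=12/5 m (b=L-a=8/5):
  θ_1 = -Px(2a-x)/(2EI)  [x≤a] = -17·1·(2·(12/5)-1)/(2·5000) = -323/50000 rad
Load 2 — triangular load w₀=12 kN/m (0→w₀ over full span):
  θ_2 = (w₀Lx²/4-w₀L²x/3-w₀x⁴/(24L))/EI = (12·4·1²/4-12·4²·1/3-12·1⁴/(24·4))/5000 = -417/40000 rad
Load 3 — point force P=-4 kN at a=3 m (b=L-a=1):
  θ_3 = -Px(2a-x)/(2EI)  [x≤a] = -(-4)·1·(2·3-1)/(2·5000) = 1/500 rad
Superposition: θ = Σ θ_i = -2977/200000 rad ≈ -0.014885 rad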